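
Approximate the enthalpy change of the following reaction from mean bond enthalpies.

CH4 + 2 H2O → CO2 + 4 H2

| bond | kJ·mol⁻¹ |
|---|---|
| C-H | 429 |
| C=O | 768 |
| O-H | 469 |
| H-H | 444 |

ΔH ≈ +280 kJ

Bonds broken (reactants):
  C-H: 4 × 429 = 1716
  O-H: 4 × 469 = 1876
  Σ(broken) = 3592 kJ
Bonds formed (products):
  C=O: 2 × 768 = 1536
  H-H: 4 × 444 = 1776
  Σ(formed) = 3312 kJ
ΔH = Σ(broken) − Σ(formed) = 3592 − 3312 = +280 kJ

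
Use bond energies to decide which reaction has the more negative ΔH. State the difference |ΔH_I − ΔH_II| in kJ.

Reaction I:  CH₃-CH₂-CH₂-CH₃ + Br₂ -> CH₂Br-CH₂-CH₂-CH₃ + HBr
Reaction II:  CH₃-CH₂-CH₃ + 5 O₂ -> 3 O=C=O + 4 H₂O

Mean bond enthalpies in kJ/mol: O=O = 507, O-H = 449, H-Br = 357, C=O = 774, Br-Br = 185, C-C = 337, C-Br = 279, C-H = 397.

Reaction I:
  Bonds broken (reactants):
    Br-Br: 1 × 185 = 185
    C-C: 3 × 337 = 1011
    C-H: 10 × 397 = 3970
    Σ(broken) = 5166 kJ
  Bonds formed (products):
    C-Br: 1 × 279 = 279
    C-C: 3 × 337 = 1011
    C-H: 9 × 397 = 3573
    H-Br: 1 × 357 = 357
    Σ(formed) = 5220 kJ
  ΔH_I = 5166 − 5220 = −54 kJ
Reaction II:
  Bonds broken (reactants):
    C-C: 2 × 337 = 674
    C-H: 8 × 397 = 3176
    O=O: 5 × 507 = 2535
    Σ(broken) = 6385 kJ
  Bonds formed (products):
    C=O: 6 × 774 = 4644
    O-H: 8 × 449 = 3592
    Σ(formed) = 8236 kJ
  ΔH_II = 6385 − 8236 = −1851 kJ
ΔH_I − ΔH_II = +1797 kJ, so reaction II has the more negative ΔH; |ΔH_I − ΔH_II| = 1797 kJ.

Reaction II, by 1797 kJ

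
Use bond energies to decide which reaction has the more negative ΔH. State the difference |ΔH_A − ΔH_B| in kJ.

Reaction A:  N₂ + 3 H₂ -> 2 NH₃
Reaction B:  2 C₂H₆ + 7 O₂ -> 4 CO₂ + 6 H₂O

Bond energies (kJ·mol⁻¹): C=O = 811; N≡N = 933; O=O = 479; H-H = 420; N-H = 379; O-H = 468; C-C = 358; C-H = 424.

Reaction A:
  Bonds broken (reactants):
    H-H: 3 × 420 = 1260
    N≡N: 1 × 933 = 933
    Σ(broken) = 2193 kJ
  Bonds formed (products):
    N-H: 6 × 379 = 2274
    Σ(formed) = 2274 kJ
  ΔH_A = 2193 − 2274 = −81 kJ
Reaction B:
  Bonds broken (reactants):
    C-C: 2 × 358 = 716
    C-H: 12 × 424 = 5088
    O=O: 7 × 479 = 3353
    Σ(broken) = 9157 kJ
  Bonds formed (products):
    C=O: 8 × 811 = 6488
    O-H: 12 × 468 = 5616
    Σ(formed) = 12104 kJ
  ΔH_B = 9157 − 12104 = −2947 kJ
ΔH_A − ΔH_B = +2866 kJ, so reaction B has the more negative ΔH; |ΔH_A − ΔH_B| = 2866 kJ.

Reaction B, by 2866 kJ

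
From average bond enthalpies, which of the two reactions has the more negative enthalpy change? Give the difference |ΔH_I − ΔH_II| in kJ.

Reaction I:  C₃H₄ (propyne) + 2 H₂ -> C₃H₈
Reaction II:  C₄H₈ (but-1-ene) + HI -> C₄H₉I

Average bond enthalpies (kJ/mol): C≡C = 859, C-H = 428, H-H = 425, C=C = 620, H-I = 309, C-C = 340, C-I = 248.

Reaction I, by 256 kJ

Reaction I:
  Bonds broken (reactants):
    C≡C: 1 × 859 = 859
    C-C: 1 × 340 = 340
    C-H: 4 × 428 = 1712
    H-H: 2 × 425 = 850
    Σ(broken) = 3761 kJ
  Bonds formed (products):
    C-C: 2 × 340 = 680
    C-H: 8 × 428 = 3424
    Σ(formed) = 4104 kJ
  ΔH_I = 3761 − 4104 = −343 kJ
Reaction II:
  Bonds broken (reactants):
    C-C: 2 × 340 = 680
    C-H: 8 × 428 = 3424
    C=C: 1 × 620 = 620
    H-I: 1 × 309 = 309
    Σ(broken) = 5033 kJ
  Bonds formed (products):
    C-C: 3 × 340 = 1020
    C-H: 9 × 428 = 3852
    C-I: 1 × 248 = 248
    Σ(formed) = 5120 kJ
  ΔH_II = 5033 − 5120 = −87 kJ
ΔH_I − ΔH_II = −256 kJ, so reaction I has the more negative ΔH; |ΔH_I − ΔH_II| = 256 kJ.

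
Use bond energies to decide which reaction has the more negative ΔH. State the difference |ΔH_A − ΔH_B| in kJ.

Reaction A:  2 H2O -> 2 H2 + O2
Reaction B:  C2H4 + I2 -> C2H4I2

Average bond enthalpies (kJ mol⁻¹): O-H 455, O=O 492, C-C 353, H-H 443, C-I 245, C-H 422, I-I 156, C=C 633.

Reaction A:
  Bonds broken (reactants):
    O-H: 4 × 455 = 1820
    Σ(broken) = 1820 kJ
  Bonds formed (products):
    H-H: 2 × 443 = 886
    O=O: 1 × 492 = 492
    Σ(formed) = 1378 kJ
  ΔH_A = 1820 − 1378 = +442 kJ
Reaction B:
  Bonds broken (reactants):
    C-H: 4 × 422 = 1688
    C=C: 1 × 633 = 633
    I-I: 1 × 156 = 156
    Σ(broken) = 2477 kJ
  Bonds formed (products):
    C-C: 1 × 353 = 353
    C-H: 4 × 422 = 1688
    C-I: 2 × 245 = 490
    Σ(formed) = 2531 kJ
  ΔH_B = 2477 − 2531 = −54 kJ
ΔH_A − ΔH_B = +496 kJ, so reaction B has the more negative ΔH; |ΔH_A − ΔH_B| = 496 kJ.

Reaction B, by 496 kJ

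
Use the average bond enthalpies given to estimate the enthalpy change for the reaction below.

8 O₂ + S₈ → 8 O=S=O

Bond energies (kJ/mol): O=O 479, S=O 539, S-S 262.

Bonds broken (reactants):
  O=O: 8 × 479 = 3832
  S-S: 8 × 262 = 2096
  Σ(broken) = 5928 kJ
Bonds formed (products):
  S=O: 16 × 539 = 8624
  Σ(formed) = 8624 kJ
ΔH = Σ(broken) − Σ(formed) = 5928 − 8624 = −2696 kJ

ΔH ≈ −2696 kJ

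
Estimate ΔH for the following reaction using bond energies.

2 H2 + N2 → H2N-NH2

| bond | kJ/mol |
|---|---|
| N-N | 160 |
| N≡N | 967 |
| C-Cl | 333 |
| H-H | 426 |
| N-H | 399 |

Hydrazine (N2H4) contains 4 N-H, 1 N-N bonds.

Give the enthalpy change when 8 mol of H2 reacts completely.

ΔH = +252 kJ

Bonds broken (reactants):
  H-H: 2 × 426 = 852
  N≡N: 1 × 967 = 967
  Σ(broken) = 1819 kJ
Bonds formed (products):
  N-H: 4 × 399 = 1596
  N-N: 1 × 160 = 160
  Σ(formed) = 1756 kJ
ΔH = Σ(broken) − Σ(formed) = 1819 − 1756 = +63 kJ
For 4× the reaction as written: 4 × (+63) = +252 kJ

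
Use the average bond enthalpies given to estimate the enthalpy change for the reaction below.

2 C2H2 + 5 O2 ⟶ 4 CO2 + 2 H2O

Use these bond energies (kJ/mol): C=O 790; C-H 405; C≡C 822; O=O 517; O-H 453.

Bonds broken (reactants):
  C≡C: 2 × 822 = 1644
  C-H: 4 × 405 = 1620
  O=O: 5 × 517 = 2585
  Σ(broken) = 5849 kJ
Bonds formed (products):
  C=O: 8 × 790 = 6320
  O-H: 4 × 453 = 1812
  Σ(formed) = 8132 kJ
ΔH = Σ(broken) − Σ(formed) = 5849 − 8132 = −2283 kJ

ΔH ≈ −2283 kJ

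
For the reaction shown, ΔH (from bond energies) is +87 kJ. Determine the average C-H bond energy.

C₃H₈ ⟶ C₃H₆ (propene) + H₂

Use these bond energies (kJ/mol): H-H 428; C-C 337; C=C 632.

Let D be the C-H bond energy.
Σ(broken) = 2×337 + 8×D = 674 + 8D
Σ(formed) = 1×337 + 6×D + 1×632 + 1×428 = 1397 + 6D
ΔH = Σ(broken) − Σ(formed) = (674 + 8D) − (1397 + 6D) = −723 + 2D
Setting this equal to +87 kJ gives 2D = 810, so D = 405 kJ/mol.

D(C-H) ≈ 405 kJ/mol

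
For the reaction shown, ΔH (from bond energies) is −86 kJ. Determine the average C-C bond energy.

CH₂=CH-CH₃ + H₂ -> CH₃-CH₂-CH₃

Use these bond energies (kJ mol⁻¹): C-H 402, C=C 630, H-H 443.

Let D be the C-C bond energy.
Σ(broken) = 1×D + 6×402 + 1×630 + 1×443 = 3485 + D
Σ(formed) = 2×D + 8×402 = 3216 + 2D
ΔH = Σ(broken) − Σ(formed) = (3485 + D) − (3216 + 2D) = +269 − D
Setting this equal to −86 kJ gives D = 355 kJ/mol.

D(C-C) ≈ 355 kJ/mol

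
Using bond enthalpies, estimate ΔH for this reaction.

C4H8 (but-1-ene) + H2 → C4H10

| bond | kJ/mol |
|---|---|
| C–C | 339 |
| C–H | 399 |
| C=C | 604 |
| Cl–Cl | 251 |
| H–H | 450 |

ΔH ≈ −83 kJ

Bonds broken (reactants):
  C–C: 2 × 339 = 678
  C–H: 8 × 399 = 3192
  C=C: 1 × 604 = 604
  H–H: 1 × 450 = 450
  Σ(broken) = 4924 kJ
Bonds formed (products):
  C–C: 3 × 339 = 1017
  C–H: 10 × 399 = 3990
  Σ(formed) = 5007 kJ
ΔH = Σ(broken) − Σ(formed) = 4924 − 5007 = −83 kJ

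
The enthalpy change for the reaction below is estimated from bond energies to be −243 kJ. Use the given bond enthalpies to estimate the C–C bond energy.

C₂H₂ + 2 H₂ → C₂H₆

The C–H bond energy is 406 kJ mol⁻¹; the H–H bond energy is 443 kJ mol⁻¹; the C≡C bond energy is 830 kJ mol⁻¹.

Let D be the C–C bond energy.
Σ(broken) = 1×830 + 2×406 + 2×443 = 2528
Σ(formed) = 1×D + 6×406 = 2436 + D
ΔH = Σ(broken) − Σ(formed) = (2528) − (2436 + D) = +92 − D
Setting this equal to −243 kJ gives D = 335 kJ/mol.

D(C–C) ≈ 335 kJ/mol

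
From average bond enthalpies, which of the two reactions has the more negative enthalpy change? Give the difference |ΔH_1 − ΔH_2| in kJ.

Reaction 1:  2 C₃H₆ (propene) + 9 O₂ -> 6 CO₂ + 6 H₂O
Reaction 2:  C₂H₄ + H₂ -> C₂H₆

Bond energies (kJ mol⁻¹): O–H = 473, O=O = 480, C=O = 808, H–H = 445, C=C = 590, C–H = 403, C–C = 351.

Reaction 1:
  Bonds broken (reactants):
    C–C: 2 × 351 = 702
    C–H: 12 × 403 = 4836
    C=C: 2 × 590 = 1180
    O=O: 9 × 480 = 4320
    Σ(broken) = 11038 kJ
  Bonds formed (products):
    C=O: 12 × 808 = 9696
    O–H: 12 × 473 = 5676
    Σ(formed) = 15372 kJ
  ΔH_1 = 11038 − 15372 = −4334 kJ
Reaction 2:
  Bonds broken (reactants):
    C–H: 4 × 403 = 1612
    C=C: 1 × 590 = 590
    H–H: 1 × 445 = 445
    Σ(broken) = 2647 kJ
  Bonds formed (products):
    C–C: 1 × 351 = 351
    C–H: 6 × 403 = 2418
    Σ(formed) = 2769 kJ
  ΔH_2 = 2647 − 2769 = −122 kJ
ΔH_1 − ΔH_2 = −4212 kJ, so reaction 1 has the more negative ΔH; |ΔH_1 − ΔH_2| = 4212 kJ.

Reaction 1, by 4212 kJ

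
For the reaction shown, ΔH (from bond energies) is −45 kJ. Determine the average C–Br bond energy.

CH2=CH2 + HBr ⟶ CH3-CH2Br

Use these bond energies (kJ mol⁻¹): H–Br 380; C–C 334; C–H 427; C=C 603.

D(C–Br) ≈ 267 kJ/mol

Let D be the C–Br bond energy.
Σ(broken) = 4×427 + 1×603 + 1×380 = 2691
Σ(formed) = 1×D + 1×334 + 5×427 = 2469 + D
ΔH = Σ(broken) − Σ(formed) = (2691) − (2469 + D) = +222 − D
Setting this equal to −45 kJ gives D = 267 kJ/mol.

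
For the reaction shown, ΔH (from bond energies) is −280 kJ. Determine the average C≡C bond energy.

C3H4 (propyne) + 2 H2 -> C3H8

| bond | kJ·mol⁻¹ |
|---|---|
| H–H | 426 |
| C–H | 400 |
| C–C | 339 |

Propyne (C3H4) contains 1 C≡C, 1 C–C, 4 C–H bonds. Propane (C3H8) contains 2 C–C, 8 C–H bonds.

Let D be the C≡C bond energy.
Σ(broken) = 1×D + 1×339 + 4×400 + 2×426 = 2791 + D
Σ(formed) = 2×339 + 8×400 = 3878
ΔH = Σ(broken) − Σ(formed) = (2791 + D) − (3878) = −1087 + D
Setting this equal to −280 kJ gives D = 807 kJ/mol.

D(C≡C) ≈ 807 kJ/mol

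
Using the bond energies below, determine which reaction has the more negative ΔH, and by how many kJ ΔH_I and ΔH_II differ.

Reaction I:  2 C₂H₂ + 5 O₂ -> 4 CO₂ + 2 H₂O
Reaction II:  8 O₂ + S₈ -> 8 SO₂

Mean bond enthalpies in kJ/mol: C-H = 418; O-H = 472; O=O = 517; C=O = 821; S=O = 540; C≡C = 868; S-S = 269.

Reaction I:
  Bonds broken (reactants):
    C≡C: 2 × 868 = 1736
    C-H: 4 × 418 = 1672
    O=O: 5 × 517 = 2585
    Σ(broken) = 5993 kJ
  Bonds formed (products):
    C=O: 8 × 821 = 6568
    O-H: 4 × 472 = 1888
    Σ(formed) = 8456 kJ
  ΔH_I = 5993 − 8456 = −2463 kJ
Reaction II:
  Bonds broken (reactants):
    O=O: 8 × 517 = 4136
    S-S: 8 × 269 = 2152
    Σ(broken) = 6288 kJ
  Bonds formed (products):
    S=O: 16 × 540 = 8640
    Σ(formed) = 8640 kJ
  ΔH_II = 6288 − 8640 = −2352 kJ
ΔH_I − ΔH_II = −111 kJ, so reaction I has the more negative ΔH; |ΔH_I − ΔH_II| = 111 kJ.

Reaction I, by 111 kJ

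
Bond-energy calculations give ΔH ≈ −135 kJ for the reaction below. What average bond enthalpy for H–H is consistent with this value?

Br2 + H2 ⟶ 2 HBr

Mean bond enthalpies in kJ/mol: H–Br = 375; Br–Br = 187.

Let D be the H–H bond energy.
Σ(broken) = 1×187 + 1×D = 187 + D
Σ(formed) = 2×375 = 750
ΔH = Σ(broken) − Σ(formed) = (187 + D) − (750) = −563 + D
Setting this equal to −135 kJ gives D = 428 kJ/mol.

D(H–H) ≈ 428 kJ/mol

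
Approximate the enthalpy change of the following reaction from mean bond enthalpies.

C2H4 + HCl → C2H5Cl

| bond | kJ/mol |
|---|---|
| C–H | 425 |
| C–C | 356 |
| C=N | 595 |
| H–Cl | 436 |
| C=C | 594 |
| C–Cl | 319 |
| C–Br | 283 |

Bonds broken (reactants):
  C–H: 4 × 425 = 1700
  C=C: 1 × 594 = 594
  H–Cl: 1 × 436 = 436
  Σ(broken) = 2730 kJ
Bonds formed (products):
  C–C: 1 × 356 = 356
  C–Cl: 1 × 319 = 319
  C–H: 5 × 425 = 2125
  Σ(formed) = 2800 kJ
ΔH = Σ(broken) − Σ(formed) = 2730 − 2800 = −70 kJ

ΔH ≈ −70 kJ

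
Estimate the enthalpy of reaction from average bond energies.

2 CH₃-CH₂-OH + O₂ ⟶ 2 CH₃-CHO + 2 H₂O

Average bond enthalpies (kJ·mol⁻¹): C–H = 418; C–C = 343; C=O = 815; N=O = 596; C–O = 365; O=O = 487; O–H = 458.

ΔH ≈ −493 kJ

Bonds broken (reactants):
  C–C: 2 × 343 = 686
  C–H: 10 × 418 = 4180
  C–O: 2 × 365 = 730
  O–H: 2 × 458 = 916
  O=O: 1 × 487 = 487
  Σ(broken) = 6999 kJ
Bonds formed (products):
  C–C: 2 × 343 = 686
  C–H: 8 × 418 = 3344
  C=O: 2 × 815 = 1630
  O–H: 4 × 458 = 1832
  Σ(formed) = 7492 kJ
ΔH = Σ(broken) − Σ(formed) = 6999 − 7492 = −493 kJ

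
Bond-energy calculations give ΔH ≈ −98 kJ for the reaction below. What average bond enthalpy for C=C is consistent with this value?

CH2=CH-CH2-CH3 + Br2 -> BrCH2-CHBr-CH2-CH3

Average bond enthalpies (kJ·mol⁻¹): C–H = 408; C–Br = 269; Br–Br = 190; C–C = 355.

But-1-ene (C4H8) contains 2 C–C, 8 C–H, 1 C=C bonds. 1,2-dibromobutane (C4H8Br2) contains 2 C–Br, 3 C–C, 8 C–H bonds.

Let D be the C=C bond energy.
Σ(broken) = 1×190 + 2×355 + 8×408 + 1×D = 4164 + D
Σ(formed) = 2×269 + 3×355 + 8×408 = 4867
ΔH = Σ(broken) − Σ(formed) = (4164 + D) − (4867) = −703 + D
Setting this equal to −98 kJ gives D = 605 kJ/mol.

D(C=C) ≈ 605 kJ/mol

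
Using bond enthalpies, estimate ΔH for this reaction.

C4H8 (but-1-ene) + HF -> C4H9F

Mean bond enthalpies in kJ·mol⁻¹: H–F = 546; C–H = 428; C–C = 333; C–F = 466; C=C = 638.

Bonds broken (reactants):
  C–C: 2 × 333 = 666
  C–H: 8 × 428 = 3424
  C=C: 1 × 638 = 638
  H–F: 1 × 546 = 546
  Σ(broken) = 5274 kJ
Bonds formed (products):
  C–C: 3 × 333 = 999
  C–F: 1 × 466 = 466
  C–H: 9 × 428 = 3852
  Σ(formed) = 5317 kJ
ΔH = Σ(broken) − Σ(formed) = 5274 − 5317 = −43 kJ

ΔH ≈ −43 kJ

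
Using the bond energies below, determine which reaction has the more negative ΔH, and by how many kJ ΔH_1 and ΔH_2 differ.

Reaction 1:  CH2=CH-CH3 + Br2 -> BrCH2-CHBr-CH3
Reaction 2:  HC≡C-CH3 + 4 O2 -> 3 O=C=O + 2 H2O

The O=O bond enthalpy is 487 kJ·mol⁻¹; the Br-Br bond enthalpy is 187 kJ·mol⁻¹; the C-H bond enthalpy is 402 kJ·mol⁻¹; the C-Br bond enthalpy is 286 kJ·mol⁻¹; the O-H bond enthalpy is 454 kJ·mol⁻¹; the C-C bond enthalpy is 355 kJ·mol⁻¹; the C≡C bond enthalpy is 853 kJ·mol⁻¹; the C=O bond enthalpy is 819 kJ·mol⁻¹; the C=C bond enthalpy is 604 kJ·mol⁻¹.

Reaction 1:
  Bonds broken (reactants):
    Br-Br: 1 × 187 = 187
    C-C: 1 × 355 = 355
    C-H: 6 × 402 = 2412
    C=C: 1 × 604 = 604
    Σ(broken) = 3558 kJ
  Bonds formed (products):
    C-Br: 2 × 286 = 572
    C-C: 2 × 355 = 710
    C-H: 6 × 402 = 2412
    Σ(formed) = 3694 kJ
  ΔH_1 = 3558 − 3694 = −136 kJ
Reaction 2:
  Bonds broken (reactants):
    C≡C: 1 × 853 = 853
    C-C: 1 × 355 = 355
    C-H: 4 × 402 = 1608
    O=O: 4 × 487 = 1948
    Σ(broken) = 4764 kJ
  Bonds formed (products):
    C=O: 6 × 819 = 4914
    O-H: 4 × 454 = 1816
    Σ(formed) = 6730 kJ
  ΔH_2 = 4764 − 6730 = −1966 kJ
ΔH_1 − ΔH_2 = +1830 kJ, so reaction 2 has the more negative ΔH; |ΔH_1 − ΔH_2| = 1830 kJ.

Reaction 2, by 1830 kJ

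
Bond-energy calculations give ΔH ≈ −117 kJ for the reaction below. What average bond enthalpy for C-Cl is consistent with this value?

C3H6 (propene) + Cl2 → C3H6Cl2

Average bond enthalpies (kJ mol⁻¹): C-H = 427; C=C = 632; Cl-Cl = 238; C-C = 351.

Let D be the C-Cl bond energy.
Σ(broken) = 1×351 + 6×427 + 1×632 + 1×238 = 3783
Σ(formed) = 2×351 + 2×D + 6×427 = 3264 + 2D
ΔH = Σ(broken) − Σ(formed) = (3783) − (3264 + 2D) = +519 − 2D
Setting this equal to −117 kJ gives 2D = 636, so D = 318 kJ/mol.

D(C-Cl) ≈ 318 kJ/mol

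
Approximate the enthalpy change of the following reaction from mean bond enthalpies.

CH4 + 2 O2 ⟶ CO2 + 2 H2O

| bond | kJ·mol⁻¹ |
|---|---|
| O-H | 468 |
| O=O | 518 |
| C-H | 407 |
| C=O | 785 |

ΔH ≈ −778 kJ

Bonds broken (reactants):
  C-H: 4 × 407 = 1628
  O=O: 2 × 518 = 1036
  Σ(broken) = 2664 kJ
Bonds formed (products):
  C=O: 2 × 785 = 1570
  O-H: 4 × 468 = 1872
  Σ(formed) = 3442 kJ
ΔH = Σ(broken) − Σ(formed) = 2664 − 3442 = −778 kJ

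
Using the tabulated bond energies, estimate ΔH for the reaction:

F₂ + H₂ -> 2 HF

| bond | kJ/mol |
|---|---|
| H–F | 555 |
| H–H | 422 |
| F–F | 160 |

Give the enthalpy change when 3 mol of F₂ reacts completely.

Bonds broken (reactants):
  F–F: 1 × 160 = 160
  H–H: 1 × 422 = 422
  Σ(broken) = 582 kJ
Bonds formed (products):
  H–F: 2 × 555 = 1110
  Σ(formed) = 1110 kJ
ΔH = Σ(broken) − Σ(formed) = 582 − 1110 = −528 kJ
For 3× the reaction as written: 3 × (−528) = −1584 kJ

ΔH = −1584 kJ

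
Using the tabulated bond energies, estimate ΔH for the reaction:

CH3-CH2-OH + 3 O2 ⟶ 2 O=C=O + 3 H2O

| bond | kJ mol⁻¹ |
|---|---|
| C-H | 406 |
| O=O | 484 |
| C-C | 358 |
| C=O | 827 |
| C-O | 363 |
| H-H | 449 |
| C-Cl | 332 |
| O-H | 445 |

Bonds broken (reactants):
  C-C: 1 × 358 = 358
  C-H: 5 × 406 = 2030
  C-O: 1 × 363 = 363
  O-H: 1 × 445 = 445
  O=O: 3 × 484 = 1452
  Σ(broken) = 4648 kJ
Bonds formed (products):
  C=O: 4 × 827 = 3308
  O-H: 6 × 445 = 2670
  Σ(formed) = 5978 kJ
ΔH = Σ(broken) − Σ(formed) = 4648 − 5978 = −1330 kJ

ΔH ≈ −1330 kJ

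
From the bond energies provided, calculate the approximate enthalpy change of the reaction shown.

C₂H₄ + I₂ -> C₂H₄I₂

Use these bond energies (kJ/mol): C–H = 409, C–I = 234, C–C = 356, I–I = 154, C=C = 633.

ΔH ≈ −37 kJ

Bonds broken (reactants):
  C–H: 4 × 409 = 1636
  C=C: 1 × 633 = 633
  I–I: 1 × 154 = 154
  Σ(broken) = 2423 kJ
Bonds formed (products):
  C–C: 1 × 356 = 356
  C–H: 4 × 409 = 1636
  C–I: 2 × 234 = 468
  Σ(formed) = 2460 kJ
ΔH = Σ(broken) − Σ(formed) = 2423 − 2460 = −37 kJ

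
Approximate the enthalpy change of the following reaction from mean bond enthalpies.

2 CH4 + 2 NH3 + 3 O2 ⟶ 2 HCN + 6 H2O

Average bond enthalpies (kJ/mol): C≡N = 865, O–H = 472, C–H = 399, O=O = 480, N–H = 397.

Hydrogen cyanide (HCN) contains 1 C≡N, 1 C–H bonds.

ΔH ≈ −1178 kJ

Bonds broken (reactants):
  C–H: 8 × 399 = 3192
  N–H: 6 × 397 = 2382
  O=O: 3 × 480 = 1440
  Σ(broken) = 7014 kJ
Bonds formed (products):
  C≡N: 2 × 865 = 1730
  C–H: 2 × 399 = 798
  O–H: 12 × 472 = 5664
  Σ(formed) = 8192 kJ
ΔH = Σ(broken) − Σ(formed) = 7014 − 8192 = −1178 kJ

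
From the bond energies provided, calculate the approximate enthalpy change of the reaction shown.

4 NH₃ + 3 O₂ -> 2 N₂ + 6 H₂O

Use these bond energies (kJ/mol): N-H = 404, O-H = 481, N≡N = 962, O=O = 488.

Bonds broken (reactants):
  N-H: 12 × 404 = 4848
  O=O: 3 × 488 = 1464
  Σ(broken) = 6312 kJ
Bonds formed (products):
  N≡N: 2 × 962 = 1924
  O-H: 12 × 481 = 5772
  Σ(formed) = 7696 kJ
ΔH = Σ(broken) − Σ(formed) = 6312 − 7696 = −1384 kJ

ΔH ≈ −1384 kJ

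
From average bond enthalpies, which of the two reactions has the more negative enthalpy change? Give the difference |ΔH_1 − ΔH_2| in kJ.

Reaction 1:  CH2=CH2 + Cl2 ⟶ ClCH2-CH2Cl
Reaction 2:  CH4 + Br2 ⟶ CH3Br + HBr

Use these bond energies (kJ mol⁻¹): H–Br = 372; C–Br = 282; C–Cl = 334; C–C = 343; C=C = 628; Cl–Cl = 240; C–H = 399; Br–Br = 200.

Reaction 1, by 88 kJ

Reaction 1:
  Bonds broken (reactants):
    C–H: 4 × 399 = 1596
    C=C: 1 × 628 = 628
    Cl–Cl: 1 × 240 = 240
    Σ(broken) = 2464 kJ
  Bonds formed (products):
    C–C: 1 × 343 = 343
    C–Cl: 2 × 334 = 668
    C–H: 4 × 399 = 1596
    Σ(formed) = 2607 kJ
  ΔH_1 = 2464 − 2607 = −143 kJ
Reaction 2:
  Bonds broken (reactants):
    Br–Br: 1 × 200 = 200
    C–H: 4 × 399 = 1596
    Σ(broken) = 1796 kJ
  Bonds formed (products):
    C–Br: 1 × 282 = 282
    C–H: 3 × 399 = 1197
    H–Br: 1 × 372 = 372
    Σ(formed) = 1851 kJ
  ΔH_2 = 1796 − 1851 = −55 kJ
ΔH_1 − ΔH_2 = −88 kJ, so reaction 1 has the more negative ΔH; |ΔH_1 − ΔH_2| = 88 kJ.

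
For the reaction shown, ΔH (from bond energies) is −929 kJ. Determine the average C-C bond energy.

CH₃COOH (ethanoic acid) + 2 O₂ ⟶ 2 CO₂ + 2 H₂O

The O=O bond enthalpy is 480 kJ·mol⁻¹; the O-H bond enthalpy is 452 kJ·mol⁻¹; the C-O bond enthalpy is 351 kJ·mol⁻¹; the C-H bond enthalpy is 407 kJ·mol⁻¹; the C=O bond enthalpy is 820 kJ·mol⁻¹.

D(C-C) ≈ 355 kJ/mol

Let D be the C-C bond energy.
Σ(broken) = 1×D + 3×407 + 1×351 + 1×820 + 1×452 + 2×480 = 3804 + D
Σ(formed) = 4×820 + 4×452 = 5088
ΔH = Σ(broken) − Σ(formed) = (3804 + D) − (5088) = −1284 + D
Setting this equal to −929 kJ gives D = 355 kJ/mol.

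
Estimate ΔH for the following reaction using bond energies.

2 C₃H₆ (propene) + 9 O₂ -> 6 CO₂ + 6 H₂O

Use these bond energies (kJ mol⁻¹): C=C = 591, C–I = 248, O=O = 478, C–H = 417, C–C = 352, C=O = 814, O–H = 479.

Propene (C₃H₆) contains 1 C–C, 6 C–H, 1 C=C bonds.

ΔH ≈ −4324 kJ

Bonds broken (reactants):
  C–C: 2 × 352 = 704
  C–H: 12 × 417 = 5004
  C=C: 2 × 591 = 1182
  O=O: 9 × 478 = 4302
  Σ(broken) = 11192 kJ
Bonds formed (products):
  C=O: 12 × 814 = 9768
  O–H: 12 × 479 = 5748
  Σ(formed) = 15516 kJ
ΔH = Σ(broken) − Σ(formed) = 11192 − 15516 = −4324 kJ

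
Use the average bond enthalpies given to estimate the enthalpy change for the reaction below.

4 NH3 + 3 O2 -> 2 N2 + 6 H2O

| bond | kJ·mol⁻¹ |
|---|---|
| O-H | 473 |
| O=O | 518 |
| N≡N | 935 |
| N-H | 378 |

ΔH ≈ −1456 kJ

Bonds broken (reactants):
  N-H: 12 × 378 = 4536
  O=O: 3 × 518 = 1554
  Σ(broken) = 6090 kJ
Bonds formed (products):
  N≡N: 2 × 935 = 1870
  O-H: 12 × 473 = 5676
  Σ(formed) = 7546 kJ
ΔH = Σ(broken) − Σ(formed) = 6090 − 7546 = −1456 kJ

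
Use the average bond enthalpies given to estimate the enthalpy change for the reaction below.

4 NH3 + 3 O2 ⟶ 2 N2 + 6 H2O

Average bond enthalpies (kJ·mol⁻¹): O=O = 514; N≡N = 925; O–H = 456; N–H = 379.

ΔH ≈ −1232 kJ

Bonds broken (reactants):
  N–H: 12 × 379 = 4548
  O=O: 3 × 514 = 1542
  Σ(broken) = 6090 kJ
Bonds formed (products):
  N≡N: 2 × 925 = 1850
  O–H: 12 × 456 = 5472
  Σ(formed) = 7322 kJ
ΔH = Σ(broken) − Σ(formed) = 6090 − 7322 = −1232 kJ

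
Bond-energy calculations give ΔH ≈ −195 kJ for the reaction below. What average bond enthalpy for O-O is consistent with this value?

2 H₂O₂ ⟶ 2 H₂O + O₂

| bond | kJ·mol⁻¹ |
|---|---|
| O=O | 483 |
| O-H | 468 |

Let D be the O-O bond energy.
Σ(broken) = 4×468 + 2×D = 1872 + 2D
Σ(formed) = 4×468 + 1×483 = 2355
ΔH = Σ(broken) − Σ(formed) = (1872 + 2D) − (2355) = −483 + 2D
Setting this equal to −195 kJ gives 2D = 288, so D = 144 kJ/mol.

D(O-O) ≈ 144 kJ/mol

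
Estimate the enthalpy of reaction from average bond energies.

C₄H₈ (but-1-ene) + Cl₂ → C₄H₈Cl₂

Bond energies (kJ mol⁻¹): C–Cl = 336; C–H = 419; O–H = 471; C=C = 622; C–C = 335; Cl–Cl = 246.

Bonds broken (reactants):
  C–C: 2 × 335 = 670
  C–H: 8 × 419 = 3352
  C=C: 1 × 622 = 622
  Cl–Cl: 1 × 246 = 246
  Σ(broken) = 4890 kJ
Bonds formed (products):
  C–C: 3 × 335 = 1005
  C–Cl: 2 × 336 = 672
  C–H: 8 × 419 = 3352
  Σ(formed) = 5029 kJ
ΔH = Σ(broken) − Σ(formed) = 4890 − 5029 = −139 kJ

ΔH ≈ −139 kJ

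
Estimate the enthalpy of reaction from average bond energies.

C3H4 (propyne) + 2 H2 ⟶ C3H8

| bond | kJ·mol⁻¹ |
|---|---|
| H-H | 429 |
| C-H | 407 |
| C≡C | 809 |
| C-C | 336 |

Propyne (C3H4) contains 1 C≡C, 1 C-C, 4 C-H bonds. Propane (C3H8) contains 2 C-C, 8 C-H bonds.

ΔH ≈ −297 kJ

Bonds broken (reactants):
  C≡C: 1 × 809 = 809
  C-C: 1 × 336 = 336
  C-H: 4 × 407 = 1628
  H-H: 2 × 429 = 858
  Σ(broken) = 3631 kJ
Bonds formed (products):
  C-C: 2 × 336 = 672
  C-H: 8 × 407 = 3256
  Σ(formed) = 3928 kJ
ΔH = Σ(broken) − Σ(formed) = 3631 − 3928 = −297 kJ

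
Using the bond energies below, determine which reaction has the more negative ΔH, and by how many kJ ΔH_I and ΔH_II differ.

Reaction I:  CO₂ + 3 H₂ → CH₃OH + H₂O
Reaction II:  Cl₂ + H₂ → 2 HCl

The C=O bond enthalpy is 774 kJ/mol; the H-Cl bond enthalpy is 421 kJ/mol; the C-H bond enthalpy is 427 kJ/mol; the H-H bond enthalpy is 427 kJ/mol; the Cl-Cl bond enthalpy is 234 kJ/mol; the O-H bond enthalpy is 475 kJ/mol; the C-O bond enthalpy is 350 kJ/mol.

Reaction I:
  Bonds broken (reactants):
    C=O: 2 × 774 = 1548
    H-H: 3 × 427 = 1281
    Σ(broken) = 2829 kJ
  Bonds formed (products):
    C-H: 3 × 427 = 1281
    C-O: 1 × 350 = 350
    O-H: 3 × 475 = 1425
    Σ(formed) = 3056 kJ
  ΔH_I = 2829 − 3056 = −227 kJ
Reaction II:
  Bonds broken (reactants):
    Cl-Cl: 1 × 234 = 234
    H-H: 1 × 427 = 427
    Σ(broken) = 661 kJ
  Bonds formed (products):
    H-Cl: 2 × 421 = 842
    Σ(formed) = 842 kJ
  ΔH_II = 661 − 842 = −181 kJ
ΔH_I − ΔH_II = −46 kJ, so reaction I has the more negative ΔH; |ΔH_I − ΔH_II| = 46 kJ.

Reaction I, by 46 kJ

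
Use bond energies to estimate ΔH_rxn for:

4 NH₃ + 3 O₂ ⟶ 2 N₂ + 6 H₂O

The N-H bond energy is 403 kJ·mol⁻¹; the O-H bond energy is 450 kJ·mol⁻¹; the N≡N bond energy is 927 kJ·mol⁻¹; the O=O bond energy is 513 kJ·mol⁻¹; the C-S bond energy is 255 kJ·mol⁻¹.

Bonds broken (reactants):
  N-H: 12 × 403 = 4836
  O=O: 3 × 513 = 1539
  Σ(broken) = 6375 kJ
Bonds formed (products):
  N≡N: 2 × 927 = 1854
  O-H: 12 × 450 = 5400
  Σ(formed) = 7254 kJ
ΔH = Σ(broken) − Σ(formed) = 6375 − 7254 = −879 kJ

ΔH ≈ −879 kJ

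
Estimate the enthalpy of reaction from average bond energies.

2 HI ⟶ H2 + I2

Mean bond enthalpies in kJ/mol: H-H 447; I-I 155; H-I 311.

Bonds broken (reactants):
  H-I: 2 × 311 = 622
  Σ(broken) = 622 kJ
Bonds formed (products):
  H-H: 1 × 447 = 447
  I-I: 1 × 155 = 155
  Σ(formed) = 602 kJ
ΔH = Σ(broken) − Σ(formed) = 622 − 602 = +20 kJ

ΔH ≈ +20 kJ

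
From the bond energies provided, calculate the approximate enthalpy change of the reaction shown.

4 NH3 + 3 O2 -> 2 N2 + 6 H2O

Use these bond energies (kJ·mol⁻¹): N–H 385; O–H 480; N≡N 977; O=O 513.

Bonds broken (reactants):
  N–H: 12 × 385 = 4620
  O=O: 3 × 513 = 1539
  Σ(broken) = 6159 kJ
Bonds formed (products):
  N≡N: 2 × 977 = 1954
  O–H: 12 × 480 = 5760
  Σ(formed) = 7714 kJ
ΔH = Σ(broken) − Σ(formed) = 6159 − 7714 = −1555 kJ

ΔH ≈ −1555 kJ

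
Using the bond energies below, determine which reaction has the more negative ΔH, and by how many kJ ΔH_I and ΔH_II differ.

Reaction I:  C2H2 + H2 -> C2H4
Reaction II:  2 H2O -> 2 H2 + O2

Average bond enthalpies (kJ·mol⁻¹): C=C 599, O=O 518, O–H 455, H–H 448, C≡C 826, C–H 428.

Reaction I:
  Bonds broken (reactants):
    C≡C: 1 × 826 = 826
    C–H: 2 × 428 = 856
    H–H: 1 × 448 = 448
    Σ(broken) = 2130 kJ
  Bonds formed (products):
    C–H: 4 × 428 = 1712
    C=C: 1 × 599 = 599
    Σ(formed) = 2311 kJ
  ΔH_I = 2130 − 2311 = −181 kJ
Reaction II:
  Bonds broken (reactants):
    O–H: 4 × 455 = 1820
    Σ(broken) = 1820 kJ
  Bonds formed (products):
    H–H: 2 × 448 = 896
    O=O: 1 × 518 = 518
    Σ(formed) = 1414 kJ
  ΔH_II = 1820 − 1414 = +406 kJ
ΔH_I − ΔH_II = −587 kJ, so reaction I has the more negative ΔH; |ΔH_I − ΔH_II| = 587 kJ.

Reaction I, by 587 kJ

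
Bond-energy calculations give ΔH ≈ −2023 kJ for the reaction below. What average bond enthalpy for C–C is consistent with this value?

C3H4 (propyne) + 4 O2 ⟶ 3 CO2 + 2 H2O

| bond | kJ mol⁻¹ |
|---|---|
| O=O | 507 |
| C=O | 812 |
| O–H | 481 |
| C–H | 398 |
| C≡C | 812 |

D(C–C) ≈ 341 kJ/mol

Let D be the C–C bond energy.
Σ(broken) = 1×812 + 1×D + 4×398 + 4×507 = 4432 + D
Σ(formed) = 6×812 + 4×481 = 6796
ΔH = Σ(broken) − Σ(formed) = (4432 + D) − (6796) = −2364 + D
Setting this equal to −2023 kJ gives D = 341 kJ/mol.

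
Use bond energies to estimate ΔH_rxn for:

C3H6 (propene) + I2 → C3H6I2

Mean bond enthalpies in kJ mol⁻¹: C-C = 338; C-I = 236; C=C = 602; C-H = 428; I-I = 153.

Bonds broken (reactants):
  C-C: 1 × 338 = 338
  C-H: 6 × 428 = 2568
  C=C: 1 × 602 = 602
  I-I: 1 × 153 = 153
  Σ(broken) = 3661 kJ
Bonds formed (products):
  C-C: 2 × 338 = 676
  C-H: 6 × 428 = 2568
  C-I: 2 × 236 = 472
  Σ(formed) = 3716 kJ
ΔH = Σ(broken) − Σ(formed) = 3661 − 3716 = −55 kJ

ΔH ≈ −55 kJ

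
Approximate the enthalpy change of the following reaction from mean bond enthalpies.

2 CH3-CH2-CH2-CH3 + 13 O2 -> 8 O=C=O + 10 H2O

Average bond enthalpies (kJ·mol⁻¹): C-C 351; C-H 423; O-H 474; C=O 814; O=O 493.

ΔH ≈ −5529 kJ

Bonds broken (reactants):
  C-C: 6 × 351 = 2106
  C-H: 20 × 423 = 8460
  O=O: 13 × 493 = 6409
  Σ(broken) = 16975 kJ
Bonds formed (products):
  C=O: 16 × 814 = 13024
  O-H: 20 × 474 = 9480
  Σ(formed) = 22504 kJ
ΔH = Σ(broken) − Σ(formed) = 16975 − 22504 = −5529 kJ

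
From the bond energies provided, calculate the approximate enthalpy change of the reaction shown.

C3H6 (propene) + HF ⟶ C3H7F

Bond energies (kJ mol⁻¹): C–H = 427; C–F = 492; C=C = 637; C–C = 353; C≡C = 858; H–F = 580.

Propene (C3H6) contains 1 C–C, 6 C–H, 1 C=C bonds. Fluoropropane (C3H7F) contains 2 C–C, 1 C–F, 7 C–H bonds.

Bonds broken (reactants):
  C–C: 1 × 353 = 353
  C–H: 6 × 427 = 2562
  C=C: 1 × 637 = 637
  H–F: 1 × 580 = 580
  Σ(broken) = 4132 kJ
Bonds formed (products):
  C–C: 2 × 353 = 706
  C–F: 1 × 492 = 492
  C–H: 7 × 427 = 2989
  Σ(formed) = 4187 kJ
ΔH = Σ(broken) − Σ(formed) = 4132 − 4187 = −55 kJ

ΔH ≈ −55 kJ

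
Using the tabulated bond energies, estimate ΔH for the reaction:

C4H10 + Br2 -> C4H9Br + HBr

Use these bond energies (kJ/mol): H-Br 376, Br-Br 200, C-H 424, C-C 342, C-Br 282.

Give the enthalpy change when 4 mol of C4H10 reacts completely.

Bonds broken (reactants):
  Br-Br: 1 × 200 = 200
  C-C: 3 × 342 = 1026
  C-H: 10 × 424 = 4240
  Σ(broken) = 5466 kJ
Bonds formed (products):
  C-Br: 1 × 282 = 282
  C-C: 3 × 342 = 1026
  C-H: 9 × 424 = 3816
  H-Br: 1 × 376 = 376
  Σ(formed) = 5500 kJ
ΔH = Σ(broken) − Σ(formed) = 5466 − 5500 = −34 kJ
For 4× the reaction as written: 4 × (−34) = −136 kJ

ΔH = −136 kJ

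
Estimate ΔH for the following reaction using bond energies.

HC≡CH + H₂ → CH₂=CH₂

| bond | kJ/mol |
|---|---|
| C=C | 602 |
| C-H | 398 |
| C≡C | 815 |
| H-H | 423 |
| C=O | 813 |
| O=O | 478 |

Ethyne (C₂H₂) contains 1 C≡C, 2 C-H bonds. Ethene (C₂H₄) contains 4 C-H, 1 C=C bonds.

ΔH ≈ −160 kJ

Bonds broken (reactants):
  C≡C: 1 × 815 = 815
  C-H: 2 × 398 = 796
  H-H: 1 × 423 = 423
  Σ(broken) = 2034 kJ
Bonds formed (products):
  C-H: 4 × 398 = 1592
  C=C: 1 × 602 = 602
  Σ(formed) = 2194 kJ
ΔH = Σ(broken) − Σ(formed) = 2034 − 2194 = −160 kJ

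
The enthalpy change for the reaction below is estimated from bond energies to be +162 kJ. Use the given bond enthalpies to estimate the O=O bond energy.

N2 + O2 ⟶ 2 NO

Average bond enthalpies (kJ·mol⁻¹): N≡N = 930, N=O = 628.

D(O=O) ≈ 488 kJ/mol

Let D be the O=O bond energy.
Σ(broken) = 1×930 + 1×D = 930 + D
Σ(formed) = 2×628 = 1256
ΔH = Σ(broken) − Σ(formed) = (930 + D) − (1256) = −326 + D
Setting this equal to +162 kJ gives D = 488 kJ/mol.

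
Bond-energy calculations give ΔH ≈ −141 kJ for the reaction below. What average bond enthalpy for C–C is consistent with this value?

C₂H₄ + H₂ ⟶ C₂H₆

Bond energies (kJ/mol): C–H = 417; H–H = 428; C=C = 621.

D(C–C) ≈ 356 kJ/mol

Let D be the C–C bond energy.
Σ(broken) = 4×417 + 1×621 + 1×428 = 2717
Σ(formed) = 1×D + 6×417 = 2502 + D
ΔH = Σ(broken) − Σ(formed) = (2717) − (2502 + D) = +215 − D
Setting this equal to −141 kJ gives D = 356 kJ/mol.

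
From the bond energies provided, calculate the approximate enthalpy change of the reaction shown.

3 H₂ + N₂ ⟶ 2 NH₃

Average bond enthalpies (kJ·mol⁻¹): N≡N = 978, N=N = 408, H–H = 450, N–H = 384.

ΔH ≈ +24 kJ

Bonds broken (reactants):
  H–H: 3 × 450 = 1350
  N≡N: 1 × 978 = 978
  Σ(broken) = 2328 kJ
Bonds formed (products):
  N–H: 6 × 384 = 2304
  Σ(formed) = 2304 kJ
ΔH = Σ(broken) − Σ(formed) = 2328 − 2304 = +24 kJ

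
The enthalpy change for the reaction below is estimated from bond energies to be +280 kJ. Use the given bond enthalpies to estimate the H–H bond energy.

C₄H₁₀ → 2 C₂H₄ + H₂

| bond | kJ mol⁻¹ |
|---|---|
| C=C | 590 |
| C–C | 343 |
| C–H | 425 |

Let D be the H–H bond energy.
Σ(broken) = 3×343 + 10×425 = 5279
Σ(formed) = 8×425 + 2×590 + 1×D = 4580 + D
ΔH = Σ(broken) − Σ(formed) = (5279) − (4580 + D) = +699 − D
Setting this equal to +280 kJ gives D = 419 kJ/mol.

D(H–H) ≈ 419 kJ/mol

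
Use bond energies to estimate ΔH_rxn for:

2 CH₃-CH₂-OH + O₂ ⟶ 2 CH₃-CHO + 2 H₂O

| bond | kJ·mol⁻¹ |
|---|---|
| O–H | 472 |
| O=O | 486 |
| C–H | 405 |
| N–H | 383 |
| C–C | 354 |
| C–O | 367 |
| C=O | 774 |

ΔH ≈ −462 kJ

Bonds broken (reactants):
  C–C: 2 × 354 = 708
  C–H: 10 × 405 = 4050
  C–O: 2 × 367 = 734
  O–H: 2 × 472 = 944
  O=O: 1 × 486 = 486
  Σ(broken) = 6922 kJ
Bonds formed (products):
  C–C: 2 × 354 = 708
  C–H: 8 × 405 = 3240
  C=O: 2 × 774 = 1548
  O–H: 4 × 472 = 1888
  Σ(formed) = 7384 kJ
ΔH = Σ(broken) − Σ(formed) = 6922 − 7384 = −462 kJ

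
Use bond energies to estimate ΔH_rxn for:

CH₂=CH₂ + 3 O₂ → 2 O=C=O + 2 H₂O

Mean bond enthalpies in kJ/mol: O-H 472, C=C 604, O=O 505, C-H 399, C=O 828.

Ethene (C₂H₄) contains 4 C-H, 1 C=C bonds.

ΔH ≈ −1485 kJ

Bonds broken (reactants):
  C-H: 4 × 399 = 1596
  C=C: 1 × 604 = 604
  O=O: 3 × 505 = 1515
  Σ(broken) = 3715 kJ
Bonds formed (products):
  C=O: 4 × 828 = 3312
  O-H: 4 × 472 = 1888
  Σ(formed) = 5200 kJ
ΔH = Σ(broken) − Σ(formed) = 3715 − 5200 = −1485 kJ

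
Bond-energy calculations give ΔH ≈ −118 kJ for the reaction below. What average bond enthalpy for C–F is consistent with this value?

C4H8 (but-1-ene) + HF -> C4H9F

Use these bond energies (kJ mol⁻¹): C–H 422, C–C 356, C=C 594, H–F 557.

D(C–F) ≈ 491 kJ/mol

Let D be the C–F bond energy.
Σ(broken) = 2×356 + 8×422 + 1×594 + 1×557 = 5239
Σ(formed) = 3×356 + 1×D + 9×422 = 4866 + D
ΔH = Σ(broken) − Σ(formed) = (5239) − (4866 + D) = +373 − D
Setting this equal to −118 kJ gives D = 491 kJ/mol.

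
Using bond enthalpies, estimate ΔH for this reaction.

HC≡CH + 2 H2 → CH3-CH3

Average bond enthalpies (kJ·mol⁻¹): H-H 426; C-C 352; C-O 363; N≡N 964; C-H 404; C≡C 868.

ΔH ≈ −248 kJ

Bonds broken (reactants):
  C≡C: 1 × 868 = 868
  C-H: 2 × 404 = 808
  H-H: 2 × 426 = 852
  Σ(broken) = 2528 kJ
Bonds formed (products):
  C-C: 1 × 352 = 352
  C-H: 6 × 404 = 2424
  Σ(formed) = 2776 kJ
ΔH = Σ(broken) − Σ(formed) = 2528 − 2776 = −248 kJ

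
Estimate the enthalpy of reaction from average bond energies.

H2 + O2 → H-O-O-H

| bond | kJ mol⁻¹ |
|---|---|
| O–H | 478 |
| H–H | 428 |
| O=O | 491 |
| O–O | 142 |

Bonds broken (reactants):
  H–H: 1 × 428 = 428
  O=O: 1 × 491 = 491
  Σ(broken) = 919 kJ
Bonds formed (products):
  O–H: 2 × 478 = 956
  O–O: 1 × 142 = 142
  Σ(formed) = 1098 kJ
ΔH = Σ(broken) − Σ(formed) = 919 − 1098 = −179 kJ

ΔH ≈ −179 kJ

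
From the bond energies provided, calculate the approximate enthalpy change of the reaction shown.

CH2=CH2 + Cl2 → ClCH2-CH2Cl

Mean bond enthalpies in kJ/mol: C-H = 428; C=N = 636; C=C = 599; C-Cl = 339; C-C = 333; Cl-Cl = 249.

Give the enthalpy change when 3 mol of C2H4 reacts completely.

Bonds broken (reactants):
  C-H: 4 × 428 = 1712
  C=C: 1 × 599 = 599
  Cl-Cl: 1 × 249 = 249
  Σ(broken) = 2560 kJ
Bonds formed (products):
  C-C: 1 × 333 = 333
  C-Cl: 2 × 339 = 678
  C-H: 4 × 428 = 1712
  Σ(formed) = 2723 kJ
ΔH = Σ(broken) − Σ(formed) = 2560 − 2723 = −163 kJ
For 3× the reaction as written: 3 × (−163) = −489 kJ

ΔH = −489 kJ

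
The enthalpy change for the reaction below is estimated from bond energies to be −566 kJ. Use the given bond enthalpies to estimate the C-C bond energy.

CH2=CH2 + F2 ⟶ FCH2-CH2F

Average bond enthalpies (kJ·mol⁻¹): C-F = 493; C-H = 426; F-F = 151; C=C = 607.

D(C-C) ≈ 338 kJ/mol

Let D be the C-C bond energy.
Σ(broken) = 4×426 + 1×607 + 1×151 = 2462
Σ(formed) = 1×D + 2×493 + 4×426 = 2690 + D
ΔH = Σ(broken) − Σ(formed) = (2462) − (2690 + D) = −228 − D
Setting this equal to −566 kJ gives D = 338 kJ/mol.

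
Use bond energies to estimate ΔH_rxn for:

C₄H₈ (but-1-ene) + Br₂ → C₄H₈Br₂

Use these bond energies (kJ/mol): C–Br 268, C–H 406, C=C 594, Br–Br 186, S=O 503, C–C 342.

ΔH ≈ −98 kJ

Bonds broken (reactants):
  Br–Br: 1 × 186 = 186
  C–C: 2 × 342 = 684
  C–H: 8 × 406 = 3248
  C=C: 1 × 594 = 594
  Σ(broken) = 4712 kJ
Bonds formed (products):
  C–Br: 2 × 268 = 536
  C–C: 3 × 342 = 1026
  C–H: 8 × 406 = 3248
  Σ(formed) = 4810 kJ
ΔH = Σ(broken) − Σ(formed) = 4712 − 4810 = −98 kJ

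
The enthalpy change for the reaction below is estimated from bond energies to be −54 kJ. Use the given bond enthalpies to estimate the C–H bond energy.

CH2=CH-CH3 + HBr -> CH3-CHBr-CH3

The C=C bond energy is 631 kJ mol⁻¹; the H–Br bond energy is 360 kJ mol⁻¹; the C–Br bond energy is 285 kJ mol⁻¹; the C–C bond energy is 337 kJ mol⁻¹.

Let D be the C–H bond energy.
Σ(broken) = 1×337 + 6×D + 1×631 + 1×360 = 1328 + 6D
Σ(formed) = 1×285 + 2×337 + 7×D = 959 + 7D
ΔH = Σ(broken) − Σ(formed) = (1328 + 6D) − (959 + 7D) = +369 − D
Setting this equal to −54 kJ gives D = 423 kJ/mol.

D(C–H) ≈ 423 kJ/mol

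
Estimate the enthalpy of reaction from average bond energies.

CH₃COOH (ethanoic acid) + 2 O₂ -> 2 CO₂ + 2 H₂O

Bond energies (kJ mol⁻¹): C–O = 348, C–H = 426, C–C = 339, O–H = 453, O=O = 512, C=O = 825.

ΔH ≈ −845 kJ

Bonds broken (reactants):
  C–C: 1 × 339 = 339
  C–H: 3 × 426 = 1278
  C–O: 1 × 348 = 348
  C=O: 1 × 825 = 825
  O–H: 1 × 453 = 453
  O=O: 2 × 512 = 1024
  Σ(broken) = 4267 kJ
Bonds formed (products):
  C=O: 4 × 825 = 3300
  O–H: 4 × 453 = 1812
  Σ(formed) = 5112 kJ
ΔH = Σ(broken) − Σ(formed) = 4267 − 5112 = −845 kJ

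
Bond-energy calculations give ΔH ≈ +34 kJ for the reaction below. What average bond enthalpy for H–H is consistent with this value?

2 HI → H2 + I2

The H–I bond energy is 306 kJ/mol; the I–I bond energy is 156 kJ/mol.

Let D be the H–H bond energy.
Σ(broken) = 2×306 = 612
Σ(formed) = 1×D + 1×156 = 156 + D
ΔH = Σ(broken) − Σ(formed) = (612) − (156 + D) = +456 − D
Setting this equal to +34 kJ gives D = 422 kJ/mol.

D(H–H) ≈ 422 kJ/mol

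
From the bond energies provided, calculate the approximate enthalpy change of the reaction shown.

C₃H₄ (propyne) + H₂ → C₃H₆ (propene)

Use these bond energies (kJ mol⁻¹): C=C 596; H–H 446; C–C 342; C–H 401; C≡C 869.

ΔH ≈ −83 kJ

Bonds broken (reactants):
  C≡C: 1 × 869 = 869
  C–C: 1 × 342 = 342
  C–H: 4 × 401 = 1604
  H–H: 1 × 446 = 446
  Σ(broken) = 3261 kJ
Bonds formed (products):
  C–C: 1 × 342 = 342
  C–H: 6 × 401 = 2406
  C=C: 1 × 596 = 596
  Σ(formed) = 3344 kJ
ΔH = Σ(broken) − Σ(formed) = 3261 − 3344 = −83 kJ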